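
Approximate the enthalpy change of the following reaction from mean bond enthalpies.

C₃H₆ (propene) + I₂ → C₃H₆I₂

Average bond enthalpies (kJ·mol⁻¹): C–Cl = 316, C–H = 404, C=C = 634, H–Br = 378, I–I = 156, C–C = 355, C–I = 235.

Bonds broken (reactants):
  C–C: 1 × 355 = 355
  C–H: 6 × 404 = 2424
  C=C: 1 × 634 = 634
  I–I: 1 × 156 = 156
  Σ(broken) = 3569 kJ
Bonds formed (products):
  C–C: 2 × 355 = 710
  C–H: 6 × 404 = 2424
  C–I: 2 × 235 = 470
  Σ(formed) = 3604 kJ
ΔH = Σ(broken) − Σ(formed) = 3569 − 3604 = −35 kJ

ΔH ≈ −35 kJ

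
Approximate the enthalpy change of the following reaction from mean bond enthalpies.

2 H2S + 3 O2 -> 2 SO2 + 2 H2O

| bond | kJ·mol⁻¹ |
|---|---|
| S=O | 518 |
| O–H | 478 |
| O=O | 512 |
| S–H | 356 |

Bonds broken (reactants):
  O=O: 3 × 512 = 1536
  S–H: 4 × 356 = 1424
  Σ(broken) = 2960 kJ
Bonds formed (products):
  O–H: 4 × 478 = 1912
  S=O: 4 × 518 = 2072
  Σ(formed) = 3984 kJ
ΔH = Σ(broken) − Σ(formed) = 2960 − 3984 = −1024 kJ

ΔH ≈ −1024 kJ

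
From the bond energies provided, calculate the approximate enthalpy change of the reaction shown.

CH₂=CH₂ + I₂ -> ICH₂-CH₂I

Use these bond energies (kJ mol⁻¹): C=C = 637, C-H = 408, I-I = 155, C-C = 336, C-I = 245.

Bonds broken (reactants):
  C-H: 4 × 408 = 1632
  C=C: 1 × 637 = 637
  I-I: 1 × 155 = 155
  Σ(broken) = 2424 kJ
Bonds formed (products):
  C-C: 1 × 336 = 336
  C-H: 4 × 408 = 1632
  C-I: 2 × 245 = 490
  Σ(formed) = 2458 kJ
ΔH = Σ(broken) − Σ(formed) = 2424 − 2458 = −34 kJ

ΔH ≈ −34 kJ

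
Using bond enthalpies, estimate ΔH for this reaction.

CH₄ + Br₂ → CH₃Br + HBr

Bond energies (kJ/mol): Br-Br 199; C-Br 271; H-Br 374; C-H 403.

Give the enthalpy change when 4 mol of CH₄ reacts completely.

ΔH = −172 kJ

Bonds broken (reactants):
  Br-Br: 1 × 199 = 199
  C-H: 4 × 403 = 1612
  Σ(broken) = 1811 kJ
Bonds formed (products):
  C-Br: 1 × 271 = 271
  C-H: 3 × 403 = 1209
  H-Br: 1 × 374 = 374
  Σ(formed) = 1854 kJ
ΔH = Σ(broken) − Σ(formed) = 1811 − 1854 = −43 kJ
For 4× the reaction as written: 4 × (−43) = −172 kJ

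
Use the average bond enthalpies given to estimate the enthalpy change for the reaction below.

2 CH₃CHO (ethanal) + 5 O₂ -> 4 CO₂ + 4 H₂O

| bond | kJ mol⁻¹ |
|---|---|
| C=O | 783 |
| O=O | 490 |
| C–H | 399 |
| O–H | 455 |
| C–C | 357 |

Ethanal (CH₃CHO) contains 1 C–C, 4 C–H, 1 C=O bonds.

ΔH ≈ −1982 kJ

Bonds broken (reactants):
  C–C: 2 × 357 = 714
  C–H: 8 × 399 = 3192
  C=O: 2 × 783 = 1566
  O=O: 5 × 490 = 2450
  Σ(broken) = 7922 kJ
Bonds formed (products):
  C=O: 8 × 783 = 6264
  O–H: 8 × 455 = 3640
  Σ(formed) = 9904 kJ
ΔH = Σ(broken) − Σ(formed) = 7922 − 9904 = −1982 kJ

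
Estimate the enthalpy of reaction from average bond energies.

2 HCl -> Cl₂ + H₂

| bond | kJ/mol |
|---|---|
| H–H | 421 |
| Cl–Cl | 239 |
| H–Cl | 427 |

ΔH ≈ +194 kJ

Bonds broken (reactants):
  H–Cl: 2 × 427 = 854
  Σ(broken) = 854 kJ
Bonds formed (products):
  Cl–Cl: 1 × 239 = 239
  H–H: 1 × 421 = 421
  Σ(formed) = 660 kJ
ΔH = Σ(broken) − Σ(formed) = 854 − 660 = +194 kJ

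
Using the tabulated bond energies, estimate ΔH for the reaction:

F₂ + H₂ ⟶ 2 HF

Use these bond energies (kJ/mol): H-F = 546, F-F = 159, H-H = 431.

Bonds broken (reactants):
  F-F: 1 × 159 = 159
  H-H: 1 × 431 = 431
  Σ(broken) = 590 kJ
Bonds formed (products):
  H-F: 2 × 546 = 1092
  Σ(formed) = 1092 kJ
ΔH = Σ(broken) − Σ(formed) = 590 − 1092 = −502 kJ

ΔH ≈ −502 kJ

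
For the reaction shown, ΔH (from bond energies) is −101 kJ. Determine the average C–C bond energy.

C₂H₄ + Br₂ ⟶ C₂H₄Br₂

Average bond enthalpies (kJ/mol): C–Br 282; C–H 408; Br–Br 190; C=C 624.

D(C–C) ≈ 351 kJ/mol

Let D be the C–C bond energy.
Σ(broken) = 1×190 + 4×408 + 1×624 = 2446
Σ(formed) = 2×282 + 1×D + 4×408 = 2196 + D
ΔH = Σ(broken) − Σ(formed) = (2446) − (2196 + D) = +250 − D
Setting this equal to −101 kJ gives D = 351 kJ/mol.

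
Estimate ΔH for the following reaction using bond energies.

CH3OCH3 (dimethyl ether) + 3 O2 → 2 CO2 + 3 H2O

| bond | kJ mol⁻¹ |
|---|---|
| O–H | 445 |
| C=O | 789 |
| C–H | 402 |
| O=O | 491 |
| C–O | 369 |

ΔH ≈ −1203 kJ

Bonds broken (reactants):
  C–H: 6 × 402 = 2412
  C–O: 2 × 369 = 738
  O=O: 3 × 491 = 1473
  Σ(broken) = 4623 kJ
Bonds formed (products):
  C=O: 4 × 789 = 3156
  O–H: 6 × 445 = 2670
  Σ(formed) = 5826 kJ
ΔH = Σ(broken) − Σ(formed) = 4623 − 5826 = −1203 kJ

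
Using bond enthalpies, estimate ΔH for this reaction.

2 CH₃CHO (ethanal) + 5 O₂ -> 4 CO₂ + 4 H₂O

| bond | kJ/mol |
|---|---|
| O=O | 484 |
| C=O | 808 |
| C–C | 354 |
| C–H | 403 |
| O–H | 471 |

ΔH ≈ −2264 kJ

Bonds broken (reactants):
  C–C: 2 × 354 = 708
  C–H: 8 × 403 = 3224
  C=O: 2 × 808 = 1616
  O=O: 5 × 484 = 2420
  Σ(broken) = 7968 kJ
Bonds formed (products):
  C=O: 8 × 808 = 6464
  O–H: 8 × 471 = 3768
  Σ(formed) = 10232 kJ
ΔH = Σ(broken) − Σ(formed) = 7968 − 10232 = −2264 kJ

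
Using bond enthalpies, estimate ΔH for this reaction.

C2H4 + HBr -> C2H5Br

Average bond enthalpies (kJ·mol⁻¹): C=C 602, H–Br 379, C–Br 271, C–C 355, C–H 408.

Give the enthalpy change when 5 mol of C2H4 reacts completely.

ΔH = −265 kJ

Bonds broken (reactants):
  C–H: 4 × 408 = 1632
  C=C: 1 × 602 = 602
  H–Br: 1 × 379 = 379
  Σ(broken) = 2613 kJ
Bonds formed (products):
  C–Br: 1 × 271 = 271
  C–C: 1 × 355 = 355
  C–H: 5 × 408 = 2040
  Σ(formed) = 2666 kJ
ΔH = Σ(broken) − Σ(formed) = 2613 − 2666 = −53 kJ
For 5× the reaction as written: 5 × (−53) = −265 kJ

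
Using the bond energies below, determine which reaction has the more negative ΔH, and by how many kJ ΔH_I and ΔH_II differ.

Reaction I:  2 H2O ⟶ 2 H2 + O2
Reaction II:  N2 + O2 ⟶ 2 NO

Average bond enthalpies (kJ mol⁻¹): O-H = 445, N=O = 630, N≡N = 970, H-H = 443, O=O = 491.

Reaction II, by 202 kJ

Reaction I:
  Bonds broken (reactants):
    O-H: 4 × 445 = 1780
    Σ(broken) = 1780 kJ
  Bonds formed (products):
    H-H: 2 × 443 = 886
    O=O: 1 × 491 = 491
    Σ(formed) = 1377 kJ
  ΔH_I = 1780 − 1377 = +403 kJ
Reaction II:
  Bonds broken (reactants):
    N≡N: 1 × 970 = 970
    O=O: 1 × 491 = 491
    Σ(broken) = 1461 kJ
  Bonds formed (products):
    N=O: 2 × 630 = 1260
    Σ(formed) = 1260 kJ
  ΔH_II = 1461 − 1260 = +201 kJ
ΔH_I − ΔH_II = +202 kJ, so reaction II has the more negative ΔH; |ΔH_I − ΔH_II| = 202 kJ.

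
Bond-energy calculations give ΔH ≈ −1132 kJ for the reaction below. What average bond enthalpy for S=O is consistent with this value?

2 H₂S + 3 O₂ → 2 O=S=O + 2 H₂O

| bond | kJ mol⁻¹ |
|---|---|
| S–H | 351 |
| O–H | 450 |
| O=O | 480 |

Let D be the S=O bond energy.
Σ(broken) = 3×480 + 4×351 = 2844
Σ(formed) = 4×450 + 4×D = 1800 + 4D
ΔH = Σ(broken) − Σ(formed) = (2844) − (1800 + 4D) = +1044 − 4D
Setting this equal to −1132 kJ gives 4D = 2176, so D = 544 kJ/mol.

D(S=O) ≈ 544 kJ/mol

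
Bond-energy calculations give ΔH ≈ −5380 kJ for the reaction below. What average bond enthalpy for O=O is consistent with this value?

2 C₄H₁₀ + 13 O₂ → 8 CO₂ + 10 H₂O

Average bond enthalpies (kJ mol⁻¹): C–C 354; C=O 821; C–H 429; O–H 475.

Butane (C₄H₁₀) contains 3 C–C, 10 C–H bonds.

D(O=O) ≈ 504 kJ/mol

Let D be the O=O bond energy.
Σ(broken) = 6×354 + 20×429 + 13×D = 10704 + 13D
Σ(formed) = 16×821 + 20×475 = 22636
ΔH = Σ(broken) − Σ(formed) = (10704 + 13D) − (22636) = −11932 + 13D
Setting this equal to −5380 kJ gives 13D = 6552, so D = 504 kJ/mol.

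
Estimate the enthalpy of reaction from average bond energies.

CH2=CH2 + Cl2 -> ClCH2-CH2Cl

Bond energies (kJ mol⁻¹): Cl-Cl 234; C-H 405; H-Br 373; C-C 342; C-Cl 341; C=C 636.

ΔH ≈ −154 kJ

Bonds broken (reactants):
  C-H: 4 × 405 = 1620
  C=C: 1 × 636 = 636
  Cl-Cl: 1 × 234 = 234
  Σ(broken) = 2490 kJ
Bonds formed (products):
  C-C: 1 × 342 = 342
  C-Cl: 2 × 341 = 682
  C-H: 4 × 405 = 1620
  Σ(formed) = 2644 kJ
ΔH = Σ(broken) − Σ(formed) = 2490 − 2644 = −154 kJ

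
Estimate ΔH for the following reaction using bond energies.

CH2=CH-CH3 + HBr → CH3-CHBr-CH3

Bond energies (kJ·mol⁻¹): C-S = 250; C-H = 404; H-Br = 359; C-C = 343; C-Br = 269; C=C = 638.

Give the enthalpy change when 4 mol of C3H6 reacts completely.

ΔH = −76 kJ

Bonds broken (reactants):
  C-C: 1 × 343 = 343
  C-H: 6 × 404 = 2424
  C=C: 1 × 638 = 638
  H-Br: 1 × 359 = 359
  Σ(broken) = 3764 kJ
Bonds formed (products):
  C-Br: 1 × 269 = 269
  C-C: 2 × 343 = 686
  C-H: 7 × 404 = 2828
  Σ(formed) = 3783 kJ
ΔH = Σ(broken) − Σ(formed) = 3764 − 3783 = −19 kJ
For 4× the reaction as written: 4 × (−19) = −76 kJ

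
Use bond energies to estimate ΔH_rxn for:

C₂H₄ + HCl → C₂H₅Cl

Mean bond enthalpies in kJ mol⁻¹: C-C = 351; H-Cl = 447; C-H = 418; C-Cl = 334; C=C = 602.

ΔH ≈ −54 kJ

Bonds broken (reactants):
  C-H: 4 × 418 = 1672
  C=C: 1 × 602 = 602
  H-Cl: 1 × 447 = 447
  Σ(broken) = 2721 kJ
Bonds formed (products):
  C-C: 1 × 351 = 351
  C-Cl: 1 × 334 = 334
  C-H: 5 × 418 = 2090
  Σ(formed) = 2775 kJ
ΔH = Σ(broken) − Σ(formed) = 2721 − 2775 = −54 kJ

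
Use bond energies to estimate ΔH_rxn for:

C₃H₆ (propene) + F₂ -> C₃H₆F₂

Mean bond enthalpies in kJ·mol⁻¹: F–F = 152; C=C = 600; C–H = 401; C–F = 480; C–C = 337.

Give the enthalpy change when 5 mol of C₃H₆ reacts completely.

ΔH = −2725 kJ

Bonds broken (reactants):
  C–C: 1 × 337 = 337
  C–H: 6 × 401 = 2406
  C=C: 1 × 600 = 600
  F–F: 1 × 152 = 152
  Σ(broken) = 3495 kJ
Bonds formed (products):
  C–C: 2 × 337 = 674
  C–F: 2 × 480 = 960
  C–H: 6 × 401 = 2406
  Σ(formed) = 4040 kJ
ΔH = Σ(broken) − Σ(formed) = 3495 − 4040 = −545 kJ
For 5× the reaction as written: 5 × (−545) = −2725 kJ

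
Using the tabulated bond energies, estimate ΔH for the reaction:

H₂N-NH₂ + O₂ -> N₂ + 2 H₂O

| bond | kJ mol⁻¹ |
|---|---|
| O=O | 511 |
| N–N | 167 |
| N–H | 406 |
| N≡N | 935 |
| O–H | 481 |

ΔH ≈ −557 kJ

Bonds broken (reactants):
  N–H: 4 × 406 = 1624
  N–N: 1 × 167 = 167
  O=O: 1 × 511 = 511
  Σ(broken) = 2302 kJ
Bonds formed (products):
  N≡N: 1 × 935 = 935
  O–H: 4 × 481 = 1924
  Σ(formed) = 2859 kJ
ΔH = Σ(broken) − Σ(formed) = 2302 − 2859 = −557 kJ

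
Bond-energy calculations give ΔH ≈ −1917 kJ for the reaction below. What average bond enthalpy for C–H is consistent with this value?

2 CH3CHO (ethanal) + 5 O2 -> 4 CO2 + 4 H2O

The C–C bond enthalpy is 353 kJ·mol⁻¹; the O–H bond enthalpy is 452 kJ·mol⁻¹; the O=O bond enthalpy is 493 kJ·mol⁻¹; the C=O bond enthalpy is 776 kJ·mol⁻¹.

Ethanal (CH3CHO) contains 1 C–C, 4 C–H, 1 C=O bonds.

Let D be the C–H bond energy.
Σ(broken) = 2×353 + 8×D + 2×776 + 5×493 = 4723 + 8D
Σ(formed) = 8×776 + 8×452 = 9824
ΔH = Σ(broken) − Σ(formed) = (4723 + 8D) − (9824) = −5101 + 8D
Setting this equal to −1917 kJ gives 8D = 3184, so D = 398 kJ/mol.

D(C–H) ≈ 398 kJ/mol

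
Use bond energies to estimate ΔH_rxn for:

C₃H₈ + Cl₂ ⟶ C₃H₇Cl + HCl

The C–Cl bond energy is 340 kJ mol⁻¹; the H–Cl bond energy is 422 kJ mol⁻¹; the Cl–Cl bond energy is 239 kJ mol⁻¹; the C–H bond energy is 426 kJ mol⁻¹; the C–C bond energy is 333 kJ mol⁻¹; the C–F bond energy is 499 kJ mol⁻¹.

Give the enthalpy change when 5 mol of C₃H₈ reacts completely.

Bonds broken (reactants):
  C–C: 2 × 333 = 666
  C–H: 8 × 426 = 3408
  Cl–Cl: 1 × 239 = 239
  Σ(broken) = 4313 kJ
Bonds formed (products):
  C–C: 2 × 333 = 666
  C–Cl: 1 × 340 = 340
  C–H: 7 × 426 = 2982
  H–Cl: 1 × 422 = 422
  Σ(formed) = 4410 kJ
ΔH = Σ(broken) − Σ(formed) = 4313 − 4410 = −97 kJ
For 5× the reaction as written: 5 × (−97) = −485 kJ

ΔH = −485 kJ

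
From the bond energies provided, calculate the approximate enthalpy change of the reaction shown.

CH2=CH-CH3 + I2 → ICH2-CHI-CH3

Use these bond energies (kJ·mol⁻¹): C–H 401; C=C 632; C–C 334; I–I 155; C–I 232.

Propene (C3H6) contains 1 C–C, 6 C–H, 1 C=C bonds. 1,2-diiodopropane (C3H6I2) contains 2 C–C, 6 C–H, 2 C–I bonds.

ΔH ≈ −11 kJ

Bonds broken (reactants):
  C–C: 1 × 334 = 334
  C–H: 6 × 401 = 2406
  C=C: 1 × 632 = 632
  I–I: 1 × 155 = 155
  Σ(broken) = 3527 kJ
Bonds formed (products):
  C–C: 2 × 334 = 668
  C–H: 6 × 401 = 2406
  C–I: 2 × 232 = 464
  Σ(formed) = 3538 kJ
ΔH = Σ(broken) − Σ(formed) = 3527 − 3538 = −11 kJ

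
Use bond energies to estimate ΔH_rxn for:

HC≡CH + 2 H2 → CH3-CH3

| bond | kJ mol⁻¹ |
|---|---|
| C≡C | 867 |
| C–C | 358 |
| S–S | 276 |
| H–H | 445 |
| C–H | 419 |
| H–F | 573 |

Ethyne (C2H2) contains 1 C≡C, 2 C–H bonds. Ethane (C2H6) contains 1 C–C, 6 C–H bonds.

ΔH ≈ −277 kJ

Bonds broken (reactants):
  C≡C: 1 × 867 = 867
  C–H: 2 × 419 = 838
  H–H: 2 × 445 = 890
  Σ(broken) = 2595 kJ
Bonds formed (products):
  C–C: 1 × 358 = 358
  C–H: 6 × 419 = 2514
  Σ(formed) = 2872 kJ
ΔH = Σ(broken) − Σ(formed) = 2595 − 2872 = −277 kJ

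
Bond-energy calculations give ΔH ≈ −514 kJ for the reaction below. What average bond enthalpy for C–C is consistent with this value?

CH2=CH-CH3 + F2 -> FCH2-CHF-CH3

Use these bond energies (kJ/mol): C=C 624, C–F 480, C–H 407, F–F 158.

Let D be the C–C bond energy.
Σ(broken) = 1×D + 6×407 + 1×624 + 1×158 = 3224 + D
Σ(formed) = 2×D + 2×480 + 6×407 = 3402 + 2D
ΔH = Σ(broken) − Σ(formed) = (3224 + D) − (3402 + 2D) = −178 − D
Setting this equal to −514 kJ gives D = 336 kJ/mol.

D(C–C) ≈ 336 kJ/mol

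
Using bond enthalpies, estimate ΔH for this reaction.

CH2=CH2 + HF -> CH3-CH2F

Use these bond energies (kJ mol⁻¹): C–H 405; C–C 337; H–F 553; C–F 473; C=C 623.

ΔH ≈ −39 kJ

Bonds broken (reactants):
  C–H: 4 × 405 = 1620
  C=C: 1 × 623 = 623
  H–F: 1 × 553 = 553
  Σ(broken) = 2796 kJ
Bonds formed (products):
  C–C: 1 × 337 = 337
  C–F: 1 × 473 = 473
  C–H: 5 × 405 = 2025
  Σ(formed) = 2835 kJ
ΔH = Σ(broken) − Σ(formed) = 2796 − 2835 = −39 kJ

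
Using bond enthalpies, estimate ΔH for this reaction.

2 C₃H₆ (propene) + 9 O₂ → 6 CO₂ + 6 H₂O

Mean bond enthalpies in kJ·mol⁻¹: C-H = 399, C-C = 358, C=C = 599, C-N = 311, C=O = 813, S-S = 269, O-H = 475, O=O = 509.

ΔH ≈ −4173 kJ

Bonds broken (reactants):
  C-C: 2 × 358 = 716
  C-H: 12 × 399 = 4788
  C=C: 2 × 599 = 1198
  O=O: 9 × 509 = 4581
  Σ(broken) = 11283 kJ
Bonds formed (products):
  C=O: 12 × 813 = 9756
  O-H: 12 × 475 = 5700
  Σ(formed) = 15456 kJ
ΔH = Σ(broken) − Σ(formed) = 11283 − 15456 = −4173 kJ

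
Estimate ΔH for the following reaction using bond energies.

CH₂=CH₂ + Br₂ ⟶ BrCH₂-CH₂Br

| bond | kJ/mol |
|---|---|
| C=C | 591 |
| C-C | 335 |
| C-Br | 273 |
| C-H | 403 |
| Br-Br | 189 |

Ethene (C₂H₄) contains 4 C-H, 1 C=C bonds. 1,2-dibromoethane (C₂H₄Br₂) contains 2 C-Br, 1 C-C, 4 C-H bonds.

ΔH ≈ −101 kJ

Bonds broken (reactants):
  Br-Br: 1 × 189 = 189
  C-H: 4 × 403 = 1612
  C=C: 1 × 591 = 591
  Σ(broken) = 2392 kJ
Bonds formed (products):
  C-Br: 2 × 273 = 546
  C-C: 1 × 335 = 335
  C-H: 4 × 403 = 1612
  Σ(formed) = 2493 kJ
ΔH = Σ(broken) − Σ(formed) = 2392 − 2493 = −101 kJ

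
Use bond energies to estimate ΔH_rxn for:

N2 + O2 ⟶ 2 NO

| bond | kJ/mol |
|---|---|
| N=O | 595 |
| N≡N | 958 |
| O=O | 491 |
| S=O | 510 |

Bonds broken (reactants):
  N≡N: 1 × 958 = 958
  O=O: 1 × 491 = 491
  Σ(broken) = 1449 kJ
Bonds formed (products):
  N=O: 2 × 595 = 1190
  Σ(formed) = 1190 kJ
ΔH = Σ(broken) − Σ(formed) = 1449 − 1190 = +259 kJ

ΔH ≈ +259 kJ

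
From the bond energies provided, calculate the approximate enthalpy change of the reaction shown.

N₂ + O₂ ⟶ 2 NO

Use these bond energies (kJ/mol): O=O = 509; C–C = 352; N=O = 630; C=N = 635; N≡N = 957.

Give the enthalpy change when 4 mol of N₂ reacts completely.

ΔH = +824 kJ

Bonds broken (reactants):
  N≡N: 1 × 957 = 957
  O=O: 1 × 509 = 509
  Σ(broken) = 1466 kJ
Bonds formed (products):
  N=O: 2 × 630 = 1260
  Σ(formed) = 1260 kJ
ΔH = Σ(broken) − Σ(formed) = 1466 − 1260 = +206 kJ
For 4× the reaction as written: 4 × (+206) = +824 kJ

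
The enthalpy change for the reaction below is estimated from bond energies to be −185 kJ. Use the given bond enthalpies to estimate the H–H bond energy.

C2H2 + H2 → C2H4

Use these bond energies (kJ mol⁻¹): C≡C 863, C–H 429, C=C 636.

Let D be the H–H bond energy.
Σ(broken) = 1×863 + 2×429 + 1×D = 1721 + D
Σ(formed) = 4×429 + 1×636 = 2352
ΔH = Σ(broken) − Σ(formed) = (1721 + D) − (2352) = −631 + D
Setting this equal to −185 kJ gives D = 446 kJ/mol.

D(H–H) ≈ 446 kJ/mol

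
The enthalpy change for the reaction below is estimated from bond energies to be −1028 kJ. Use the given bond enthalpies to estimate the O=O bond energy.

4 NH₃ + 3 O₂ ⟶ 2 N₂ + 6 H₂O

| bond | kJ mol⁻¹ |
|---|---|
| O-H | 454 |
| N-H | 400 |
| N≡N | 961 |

Let D be the O=O bond energy.
Σ(broken) = 12×400 + 3×D = 4800 + 3D
Σ(formed) = 2×961 + 12×454 = 7370
ΔH = Σ(broken) − Σ(formed) = (4800 + 3D) − (7370) = −2570 + 3D
Setting this equal to −1028 kJ gives 3D = 1542, so D = 514 kJ/mol.

D(O=O) ≈ 514 kJ/mol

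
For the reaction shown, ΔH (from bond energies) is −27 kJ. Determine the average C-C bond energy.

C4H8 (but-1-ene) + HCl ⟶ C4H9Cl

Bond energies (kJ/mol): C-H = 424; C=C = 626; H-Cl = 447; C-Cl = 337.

Let D be the C-C bond energy.
Σ(broken) = 2×D + 8×424 + 1×626 + 1×447 = 4465 + 2D
Σ(formed) = 3×D + 1×337 + 9×424 = 4153 + 3D
ΔH = Σ(broken) − Σ(formed) = (4465 + 2D) − (4153 + 3D) = +312 − D
Setting this equal to −27 kJ gives D = 339 kJ/mol.

D(C-C) ≈ 339 kJ/mol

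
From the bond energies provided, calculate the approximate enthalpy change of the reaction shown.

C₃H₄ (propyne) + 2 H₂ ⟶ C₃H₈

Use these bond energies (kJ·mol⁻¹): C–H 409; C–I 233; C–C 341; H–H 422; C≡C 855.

ΔH ≈ −278 kJ

Bonds broken (reactants):
  C≡C: 1 × 855 = 855
  C–C: 1 × 341 = 341
  C–H: 4 × 409 = 1636
  H–H: 2 × 422 = 844
  Σ(broken) = 3676 kJ
Bonds formed (products):
  C–C: 2 × 341 = 682
  C–H: 8 × 409 = 3272
  Σ(formed) = 3954 kJ
ΔH = Σ(broken) − Σ(formed) = 3676 − 3954 = −278 kJ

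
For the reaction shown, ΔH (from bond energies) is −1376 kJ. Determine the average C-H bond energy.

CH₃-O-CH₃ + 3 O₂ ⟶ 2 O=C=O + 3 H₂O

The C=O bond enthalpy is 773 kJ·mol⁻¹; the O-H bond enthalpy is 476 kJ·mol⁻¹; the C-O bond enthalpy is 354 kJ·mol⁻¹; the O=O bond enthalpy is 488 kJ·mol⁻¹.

D(C-H) ≈ 400 kJ/mol

Let D be the C-H bond energy.
Σ(broken) = 6×D + 2×354 + 3×488 = 2172 + 6D
Σ(formed) = 4×773 + 6×476 = 5948
ΔH = Σ(broken) − Σ(formed) = (2172 + 6D) − (5948) = −3776 + 6D
Setting this equal to −1376 kJ gives 6D = 2400, so D = 400 kJ/mol.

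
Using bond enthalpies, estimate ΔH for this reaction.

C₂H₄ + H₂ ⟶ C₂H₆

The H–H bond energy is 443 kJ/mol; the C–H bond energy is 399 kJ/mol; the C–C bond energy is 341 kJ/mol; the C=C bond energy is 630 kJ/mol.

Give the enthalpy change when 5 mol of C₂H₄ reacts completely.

Bonds broken (reactants):
  C–H: 4 × 399 = 1596
  C=C: 1 × 630 = 630
  H–H: 1 × 443 = 443
  Σ(broken) = 2669 kJ
Bonds formed (products):
  C–C: 1 × 341 = 341
  C–H: 6 × 399 = 2394
  Σ(formed) = 2735 kJ
ΔH = Σ(broken) − Σ(formed) = 2669 − 2735 = −66 kJ
For 5× the reaction as written: 5 × (−66) = −330 kJ

ΔH = −330 kJ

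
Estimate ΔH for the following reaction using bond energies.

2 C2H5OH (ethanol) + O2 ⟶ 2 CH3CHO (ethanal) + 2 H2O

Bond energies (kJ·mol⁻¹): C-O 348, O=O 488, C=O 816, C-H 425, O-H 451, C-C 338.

ΔH ≈ −500 kJ

Bonds broken (reactants):
  C-C: 2 × 338 = 676
  C-H: 10 × 425 = 4250
  C-O: 2 × 348 = 696
  O-H: 2 × 451 = 902
  O=O: 1 × 488 = 488
  Σ(broken) = 7012 kJ
Bonds formed (products):
  C-C: 2 × 338 = 676
  C-H: 8 × 425 = 3400
  C=O: 2 × 816 = 1632
  O-H: 4 × 451 = 1804
  Σ(formed) = 7512 kJ
ΔH = Σ(broken) − Σ(formed) = 7012 − 7512 = −500 kJ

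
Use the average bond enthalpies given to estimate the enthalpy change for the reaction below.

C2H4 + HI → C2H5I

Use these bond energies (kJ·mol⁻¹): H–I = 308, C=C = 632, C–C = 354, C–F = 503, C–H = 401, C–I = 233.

Bonds broken (reactants):
  C–H: 4 × 401 = 1604
  C=C: 1 × 632 = 632
  H–I: 1 × 308 = 308
  Σ(broken) = 2544 kJ
Bonds formed (products):
  C–C: 1 × 354 = 354
  C–H: 5 × 401 = 2005
  C–I: 1 × 233 = 233
  Σ(formed) = 2592 kJ
ΔH = Σ(broken) − Σ(formed) = 2544 − 2592 = −48 kJ

ΔH ≈ −48 kJ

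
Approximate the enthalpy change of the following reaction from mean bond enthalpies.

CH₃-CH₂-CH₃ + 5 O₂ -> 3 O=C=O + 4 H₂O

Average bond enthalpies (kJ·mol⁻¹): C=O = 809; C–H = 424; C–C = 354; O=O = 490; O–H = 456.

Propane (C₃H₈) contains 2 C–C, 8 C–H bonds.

ΔH ≈ −1952 kJ

Bonds broken (reactants):
  C–C: 2 × 354 = 708
  C–H: 8 × 424 = 3392
  O=O: 5 × 490 = 2450
  Σ(broken) = 6550 kJ
Bonds formed (products):
  C=O: 6 × 809 = 4854
  O–H: 8 × 456 = 3648
  Σ(formed) = 8502 kJ
ΔH = Σ(broken) − Σ(formed) = 6550 − 8502 = −1952 kJ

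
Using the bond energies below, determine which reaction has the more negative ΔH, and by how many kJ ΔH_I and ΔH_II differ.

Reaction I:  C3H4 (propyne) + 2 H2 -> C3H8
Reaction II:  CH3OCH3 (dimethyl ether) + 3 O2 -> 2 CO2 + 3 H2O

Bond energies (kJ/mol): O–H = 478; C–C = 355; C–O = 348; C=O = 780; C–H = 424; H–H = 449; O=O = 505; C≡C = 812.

Reaction II, by 892 kJ

Reaction I:
  Bonds broken (reactants):
    C≡C: 1 × 812 = 812
    C–C: 1 × 355 = 355
    C–H: 4 × 424 = 1696
    H–H: 2 × 449 = 898
    Σ(broken) = 3761 kJ
  Bonds formed (products):
    C–C: 2 × 355 = 710
    C–H: 8 × 424 = 3392
    Σ(formed) = 4102 kJ
  ΔH_I = 3761 − 4102 = −341 kJ
Reaction II:
  Bonds broken (reactants):
    C–H: 6 × 424 = 2544
    C–O: 2 × 348 = 696
    O=O: 3 × 505 = 1515
    Σ(broken) = 4755 kJ
  Bonds formed (products):
    C=O: 4 × 780 = 3120
    O–H: 6 × 478 = 2868
    Σ(formed) = 5988 kJ
  ΔH_II = 4755 − 5988 = −1233 kJ
ΔH_I − ΔH_II = +892 kJ, so reaction II has the more negative ΔH; |ΔH_I − ΔH_II| = 892 kJ.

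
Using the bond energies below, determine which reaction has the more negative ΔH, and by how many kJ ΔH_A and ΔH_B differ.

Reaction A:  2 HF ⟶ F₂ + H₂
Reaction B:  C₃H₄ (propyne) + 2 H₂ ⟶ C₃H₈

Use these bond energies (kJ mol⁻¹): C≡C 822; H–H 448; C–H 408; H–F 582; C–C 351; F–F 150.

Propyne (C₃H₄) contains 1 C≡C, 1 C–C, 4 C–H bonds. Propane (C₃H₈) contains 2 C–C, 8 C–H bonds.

Reaction A:
  Bonds broken (reactants):
    H–F: 2 × 582 = 1164
    Σ(broken) = 1164 kJ
  Bonds formed (products):
    F–F: 1 × 150 = 150
    H–H: 1 × 448 = 448
    Σ(formed) = 598 kJ
  ΔH_A = 1164 − 598 = +566 kJ
Reaction B:
  Bonds broken (reactants):
    C≡C: 1 × 822 = 822
    C–C: 1 × 351 = 351
    C–H: 4 × 408 = 1632
    H–H: 2 × 448 = 896
    Σ(broken) = 3701 kJ
  Bonds formed (products):
    C–C: 2 × 351 = 702
    C–H: 8 × 408 = 3264
    Σ(formed) = 3966 kJ
  ΔH_B = 3701 − 3966 = −265 kJ
ΔH_A − ΔH_B = +831 kJ, so reaction B has the more negative ΔH; |ΔH_A − ΔH_B| = 831 kJ.

Reaction B, by 831 kJ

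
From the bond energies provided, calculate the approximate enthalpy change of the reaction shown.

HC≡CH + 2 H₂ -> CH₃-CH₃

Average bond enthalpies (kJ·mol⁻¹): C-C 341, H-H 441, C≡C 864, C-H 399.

ΔH ≈ −191 kJ

Bonds broken (reactants):
  C≡C: 1 × 864 = 864
  C-H: 2 × 399 = 798
  H-H: 2 × 441 = 882
  Σ(broken) = 2544 kJ
Bonds formed (products):
  C-C: 1 × 341 = 341
  C-H: 6 × 399 = 2394
  Σ(formed) = 2735 kJ
ΔH = Σ(broken) − Σ(formed) = 2544 − 2735 = −191 kJ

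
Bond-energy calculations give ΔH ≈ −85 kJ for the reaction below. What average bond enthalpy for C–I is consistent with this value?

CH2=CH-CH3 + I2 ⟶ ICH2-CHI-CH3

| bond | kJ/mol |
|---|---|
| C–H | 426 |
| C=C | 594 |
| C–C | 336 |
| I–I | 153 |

D(C–I) ≈ 248 kJ/mol

Let D be the C–I bond energy.
Σ(broken) = 1×336 + 6×426 + 1×594 + 1×153 = 3639
Σ(formed) = 2×336 + 6×426 + 2×D = 3228 + 2D
ΔH = Σ(broken) − Σ(formed) = (3639) − (3228 + 2D) = +411 − 2D
Setting this equal to −85 kJ gives 2D = 496, so D = 248 kJ/mol.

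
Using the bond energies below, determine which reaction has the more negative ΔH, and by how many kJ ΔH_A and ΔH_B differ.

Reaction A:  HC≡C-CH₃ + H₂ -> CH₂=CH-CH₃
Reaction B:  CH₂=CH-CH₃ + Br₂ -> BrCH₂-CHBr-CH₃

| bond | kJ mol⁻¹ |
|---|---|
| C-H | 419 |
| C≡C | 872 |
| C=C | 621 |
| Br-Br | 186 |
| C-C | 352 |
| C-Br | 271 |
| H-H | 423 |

Reaction A, by 77 kJ

Reaction A:
  Bonds broken (reactants):
    C≡C: 1 × 872 = 872
    C-C: 1 × 352 = 352
    C-H: 4 × 419 = 1676
    H-H: 1 × 423 = 423
    Σ(broken) = 3323 kJ
  Bonds formed (products):
    C-C: 1 × 352 = 352
    C-H: 6 × 419 = 2514
    C=C: 1 × 621 = 621
    Σ(formed) = 3487 kJ
  ΔH_A = 3323 − 3487 = −164 kJ
Reaction B:
  Bonds broken (reactants):
    Br-Br: 1 × 186 = 186
    C-C: 1 × 352 = 352
    C-H: 6 × 419 = 2514
    C=C: 1 × 621 = 621
    Σ(broken) = 3673 kJ
  Bonds formed (products):
    C-Br: 2 × 271 = 542
    C-C: 2 × 352 = 704
    C-H: 6 × 419 = 2514
    Σ(formed) = 3760 kJ
  ΔH_B = 3673 − 3760 = −87 kJ
ΔH_A − ΔH_B = −77 kJ, so reaction A has the more negative ΔH; |ΔH_A − ΔH_B| = 77 kJ.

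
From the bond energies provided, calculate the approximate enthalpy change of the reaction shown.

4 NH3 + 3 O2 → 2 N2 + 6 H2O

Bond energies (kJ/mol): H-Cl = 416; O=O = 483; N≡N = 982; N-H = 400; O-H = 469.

ΔH ≈ −1343 kJ

Bonds broken (reactants):
  N-H: 12 × 400 = 4800
  O=O: 3 × 483 = 1449
  Σ(broken) = 6249 kJ
Bonds formed (products):
  N≡N: 2 × 982 = 1964
  O-H: 12 × 469 = 5628
  Σ(formed) = 7592 kJ
ΔH = Σ(broken) − Σ(formed) = 6249 − 7592 = −1343 kJ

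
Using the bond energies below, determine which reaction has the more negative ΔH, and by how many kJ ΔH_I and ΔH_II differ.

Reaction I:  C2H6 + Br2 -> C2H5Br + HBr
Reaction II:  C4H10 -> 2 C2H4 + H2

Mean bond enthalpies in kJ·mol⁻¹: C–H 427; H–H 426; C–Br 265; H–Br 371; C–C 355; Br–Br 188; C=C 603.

Reaction I, by 308 kJ

Reaction I:
  Bonds broken (reactants):
    Br–Br: 1 × 188 = 188
    C–C: 1 × 355 = 355
    C–H: 6 × 427 = 2562
    Σ(broken) = 3105 kJ
  Bonds formed (products):
    C–Br: 1 × 265 = 265
    C–C: 1 × 355 = 355
    C–H: 5 × 427 = 2135
    H–Br: 1 × 371 = 371
    Σ(formed) = 3126 kJ
  ΔH_I = 3105 − 3126 = −21 kJ
Reaction II:
  Bonds broken (reactants):
    C–C: 3 × 355 = 1065
    C–H: 10 × 427 = 4270
    Σ(broken) = 5335 kJ
  Bonds formed (products):
    C–H: 8 × 427 = 3416
    C=C: 2 × 603 = 1206
    H–H: 1 × 426 = 426
    Σ(formed) = 5048 kJ
  ΔH_II = 5335 − 5048 = +287 kJ
ΔH_I − ΔH_II = −308 kJ, so reaction I has the more negative ΔH; |ΔH_I − ΔH_II| = 308 kJ.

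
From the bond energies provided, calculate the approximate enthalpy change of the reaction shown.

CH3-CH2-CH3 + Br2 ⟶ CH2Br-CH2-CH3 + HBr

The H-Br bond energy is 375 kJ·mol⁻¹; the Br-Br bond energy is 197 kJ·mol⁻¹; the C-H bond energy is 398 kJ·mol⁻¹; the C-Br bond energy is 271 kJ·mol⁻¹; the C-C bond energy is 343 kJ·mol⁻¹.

ΔH ≈ −51 kJ

Bonds broken (reactants):
  Br-Br: 1 × 197 = 197
  C-C: 2 × 343 = 686
  C-H: 8 × 398 = 3184
  Σ(broken) = 4067 kJ
Bonds formed (products):
  C-Br: 1 × 271 = 271
  C-C: 2 × 343 = 686
  C-H: 7 × 398 = 2786
  H-Br: 1 × 375 = 375
  Σ(formed) = 4118 kJ
ΔH = Σ(broken) − Σ(formed) = 4067 − 4118 = −51 kJ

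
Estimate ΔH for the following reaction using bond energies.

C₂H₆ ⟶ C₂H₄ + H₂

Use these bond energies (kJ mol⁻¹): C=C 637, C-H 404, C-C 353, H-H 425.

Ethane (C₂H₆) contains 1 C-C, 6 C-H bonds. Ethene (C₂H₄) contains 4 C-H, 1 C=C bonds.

Bonds broken (reactants):
  C-C: 1 × 353 = 353
  C-H: 6 × 404 = 2424
  Σ(broken) = 2777 kJ
Bonds formed (products):
  C-H: 4 × 404 = 1616
  C=C: 1 × 637 = 637
  H-H: 1 × 425 = 425
  Σ(formed) = 2678 kJ
ΔH = Σ(broken) − Σ(formed) = 2777 − 2678 = +99 kJ

ΔH ≈ +99 kJ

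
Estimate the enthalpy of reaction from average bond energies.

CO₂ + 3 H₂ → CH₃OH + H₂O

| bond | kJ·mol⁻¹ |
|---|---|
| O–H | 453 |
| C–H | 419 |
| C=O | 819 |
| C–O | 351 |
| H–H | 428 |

Bonds broken (reactants):
  C=O: 2 × 819 = 1638
  H–H: 3 × 428 = 1284
  Σ(broken) = 2922 kJ
Bonds formed (products):
  C–H: 3 × 419 = 1257
  C–O: 1 × 351 = 351
  O–H: 3 × 453 = 1359
  Σ(formed) = 2967 kJ
ΔH = Σ(broken) − Σ(formed) = 2922 − 2967 = −45 kJ

ΔH ≈ −45 kJ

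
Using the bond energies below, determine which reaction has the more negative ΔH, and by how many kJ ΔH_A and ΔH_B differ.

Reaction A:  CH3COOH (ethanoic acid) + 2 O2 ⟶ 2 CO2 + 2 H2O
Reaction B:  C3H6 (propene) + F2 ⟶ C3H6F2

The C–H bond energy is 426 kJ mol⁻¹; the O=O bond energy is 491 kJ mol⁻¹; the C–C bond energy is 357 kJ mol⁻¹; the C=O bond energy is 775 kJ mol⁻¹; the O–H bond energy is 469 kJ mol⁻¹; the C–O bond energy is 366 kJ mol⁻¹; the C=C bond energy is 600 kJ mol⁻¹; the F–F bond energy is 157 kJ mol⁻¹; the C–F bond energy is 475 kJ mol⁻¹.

Reaction A, by 199 kJ

Reaction A:
  Bonds broken (reactants):
    C–C: 1 × 357 = 357
    C–H: 3 × 426 = 1278
    C–O: 1 × 366 = 366
    C=O: 1 × 775 = 775
    O–H: 1 × 469 = 469
    O=O: 2 × 491 = 982
    Σ(broken) = 4227 kJ
  Bonds formed (products):
    C=O: 4 × 775 = 3100
    O–H: 4 × 469 = 1876
    Σ(formed) = 4976 kJ
  ΔH_A = 4227 − 4976 = −749 kJ
Reaction B:
  Bonds broken (reactants):
    C–C: 1 × 357 = 357
    C–H: 6 × 426 = 2556
    C=C: 1 × 600 = 600
    F–F: 1 × 157 = 157
    Σ(broken) = 3670 kJ
  Bonds formed (products):
    C–C: 2 × 357 = 714
    C–F: 2 × 475 = 950
    C–H: 6 × 426 = 2556
    Σ(formed) = 4220 kJ
  ΔH_B = 3670 − 4220 = −550 kJ
ΔH_A − ΔH_B = −199 kJ, so reaction A has the more negative ΔH; |ΔH_A − ΔH_B| = 199 kJ.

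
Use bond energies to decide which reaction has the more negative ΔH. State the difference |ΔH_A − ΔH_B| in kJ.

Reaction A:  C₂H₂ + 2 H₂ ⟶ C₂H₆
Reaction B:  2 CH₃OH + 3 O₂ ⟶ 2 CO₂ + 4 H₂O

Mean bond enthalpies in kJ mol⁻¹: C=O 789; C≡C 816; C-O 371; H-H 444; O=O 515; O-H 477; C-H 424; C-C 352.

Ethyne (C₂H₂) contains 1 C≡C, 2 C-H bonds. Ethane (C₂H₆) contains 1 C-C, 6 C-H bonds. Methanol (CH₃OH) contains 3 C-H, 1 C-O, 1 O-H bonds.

Reaction B, by 843 kJ

Reaction A:
  Bonds broken (reactants):
    C≡C: 1 × 816 = 816
    C-H: 2 × 424 = 848
    H-H: 2 × 444 = 888
    Σ(broken) = 2552 kJ
  Bonds formed (products):
    C-C: 1 × 352 = 352
    C-H: 6 × 424 = 2544
    Σ(formed) = 2896 kJ
  ΔH_A = 2552 − 2896 = −344 kJ
Reaction B:
  Bonds broken (reactants):
    C-H: 6 × 424 = 2544
    C-O: 2 × 371 = 742
    O-H: 2 × 477 = 954
    O=O: 3 × 515 = 1545
    Σ(broken) = 5785 kJ
  Bonds formed (products):
    C=O: 4 × 789 = 3156
    O-H: 8 × 477 = 3816
    Σ(formed) = 6972 kJ
  ΔH_B = 5785 − 6972 = −1187 kJ
ΔH_A − ΔH_B = +843 kJ, so reaction B has the more negative ΔH; |ΔH_A − ΔH_B| = 843 kJ.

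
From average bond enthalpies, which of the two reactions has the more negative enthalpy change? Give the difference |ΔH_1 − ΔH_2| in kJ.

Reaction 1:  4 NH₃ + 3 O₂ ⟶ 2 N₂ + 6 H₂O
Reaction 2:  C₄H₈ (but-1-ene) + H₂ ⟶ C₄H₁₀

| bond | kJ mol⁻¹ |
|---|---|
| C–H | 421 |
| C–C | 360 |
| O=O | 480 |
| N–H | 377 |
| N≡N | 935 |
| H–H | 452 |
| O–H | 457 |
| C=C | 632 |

Reaction 1:
  Bonds broken (reactants):
    N–H: 12 × 377 = 4524
    O=O: 3 × 480 = 1440
    Σ(broken) = 5964 kJ
  Bonds formed (products):
    N≡N: 2 × 935 = 1870
    O–H: 12 × 457 = 5484
    Σ(formed) = 7354 kJ
  ΔH_1 = 5964 − 7354 = −1390 kJ
Reaction 2:
  Bonds broken (reactants):
    C–C: 2 × 360 = 720
    C–H: 8 × 421 = 3368
    C=C: 1 × 632 = 632
    H–H: 1 × 452 = 452
    Σ(broken) = 5172 kJ
  Bonds formed (products):
    C–C: 3 × 360 = 1080
    C–H: 10 × 421 = 4210
    Σ(formed) = 5290 kJ
  ΔH_2 = 5172 − 5290 = −118 kJ
ΔH_1 − ΔH_2 = −1272 kJ, so reaction 1 has the more negative ΔH; |ΔH_1 − ΔH_2| = 1272 kJ.

Reaction 1, by 1272 kJ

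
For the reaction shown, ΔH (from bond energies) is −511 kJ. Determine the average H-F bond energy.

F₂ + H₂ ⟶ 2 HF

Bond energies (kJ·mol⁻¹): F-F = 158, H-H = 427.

D(H-F) ≈ 548 kJ/mol

Let D be the H-F bond energy.
Σ(broken) = 1×158 + 1×427 = 585
Σ(formed) = 2×D = 2D
ΔH = Σ(broken) − Σ(formed) = (585) − (2D) = +585 − 2D
Setting this equal to −511 kJ gives 2D = 1096, so D = 548 kJ/mol.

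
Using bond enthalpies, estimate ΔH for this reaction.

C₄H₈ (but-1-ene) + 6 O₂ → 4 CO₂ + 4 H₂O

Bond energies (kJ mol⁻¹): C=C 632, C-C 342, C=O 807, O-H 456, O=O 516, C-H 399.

Bonds broken (reactants):
  C-C: 2 × 342 = 684
  C-H: 8 × 399 = 3192
  C=C: 1 × 632 = 632
  O=O: 6 × 516 = 3096
  Σ(broken) = 7604 kJ
Bonds formed (products):
  C=O: 8 × 807 = 6456
  O-H: 8 × 456 = 3648
  Σ(formed) = 10104 kJ
ΔH = Σ(broken) − Σ(formed) = 7604 − 10104 = −2500 kJ

ΔH ≈ −2500 kJ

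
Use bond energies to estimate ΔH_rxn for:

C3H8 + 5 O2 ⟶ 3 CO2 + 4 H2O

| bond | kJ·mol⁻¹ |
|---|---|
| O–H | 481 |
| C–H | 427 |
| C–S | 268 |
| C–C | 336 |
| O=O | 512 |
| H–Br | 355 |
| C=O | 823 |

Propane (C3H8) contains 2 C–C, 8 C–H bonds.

ΔH ≈ −2138 kJ

Bonds broken (reactants):
  C–C: 2 × 336 = 672
  C–H: 8 × 427 = 3416
  O=O: 5 × 512 = 2560
  Σ(broken) = 6648 kJ
Bonds formed (products):
  C=O: 6 × 823 = 4938
  O–H: 8 × 481 = 3848
  Σ(formed) = 8786 kJ
ΔH = Σ(broken) − Σ(formed) = 6648 − 8786 = −2138 kJ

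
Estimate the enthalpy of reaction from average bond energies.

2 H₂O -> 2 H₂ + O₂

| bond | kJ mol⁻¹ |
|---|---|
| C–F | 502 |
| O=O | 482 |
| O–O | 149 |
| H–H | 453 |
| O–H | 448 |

Bonds broken (reactants):
  O–H: 4 × 448 = 1792
  Σ(broken) = 1792 kJ
Bonds formed (products):
  H–H: 2 × 453 = 906
  O=O: 1 × 482 = 482
  Σ(formed) = 1388 kJ
ΔH = Σ(broken) − Σ(formed) = 1792 − 1388 = +404 kJ

ΔH ≈ +404 kJ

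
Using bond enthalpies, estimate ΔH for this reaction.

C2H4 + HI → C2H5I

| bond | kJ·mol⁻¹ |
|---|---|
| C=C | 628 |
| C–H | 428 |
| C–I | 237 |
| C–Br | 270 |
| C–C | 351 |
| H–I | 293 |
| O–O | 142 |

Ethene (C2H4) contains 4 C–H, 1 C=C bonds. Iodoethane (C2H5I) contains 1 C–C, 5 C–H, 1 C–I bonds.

ΔH ≈ −95 kJ

Bonds broken (reactants):
  C–H: 4 × 428 = 1712
  C=C: 1 × 628 = 628
  H–I: 1 × 293 = 293
  Σ(broken) = 2633 kJ
Bonds formed (products):
  C–C: 1 × 351 = 351
  C–H: 5 × 428 = 2140
  C–I: 1 × 237 = 237
  Σ(formed) = 2728 kJ
ΔH = Σ(broken) − Σ(formed) = 2633 − 2728 = −95 kJ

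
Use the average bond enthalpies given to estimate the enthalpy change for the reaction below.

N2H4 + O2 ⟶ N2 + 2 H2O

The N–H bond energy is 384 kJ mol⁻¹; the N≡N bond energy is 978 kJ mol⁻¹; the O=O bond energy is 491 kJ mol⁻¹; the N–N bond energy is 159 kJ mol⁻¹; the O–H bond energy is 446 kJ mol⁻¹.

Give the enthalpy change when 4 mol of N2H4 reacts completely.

Bonds broken (reactants):
  N–H: 4 × 384 = 1536
  N–N: 1 × 159 = 159
  O=O: 1 × 491 = 491
  Σ(broken) = 2186 kJ
Bonds formed (products):
  N≡N: 1 × 978 = 978
  O–H: 4 × 446 = 1784
  Σ(formed) = 2762 kJ
ΔH = Σ(broken) − Σ(formed) = 2186 − 2762 = −576 kJ
For 4× the reaction as written: 4 × (−576) = −2304 kJ

ΔH = −2304 kJ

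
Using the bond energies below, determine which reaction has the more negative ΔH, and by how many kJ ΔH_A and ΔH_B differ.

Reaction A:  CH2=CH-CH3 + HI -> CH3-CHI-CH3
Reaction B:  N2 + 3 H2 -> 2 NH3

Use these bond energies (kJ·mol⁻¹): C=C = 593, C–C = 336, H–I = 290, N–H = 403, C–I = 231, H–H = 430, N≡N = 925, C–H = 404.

Reaction B, by 115 kJ

Reaction A:
  Bonds broken (reactants):
    C–C: 1 × 336 = 336
    C–H: 6 × 404 = 2424
    C=C: 1 × 593 = 593
    H–I: 1 × 290 = 290
    Σ(broken) = 3643 kJ
  Bonds formed (products):
    C–C: 2 × 336 = 672
    C–H: 7 × 404 = 2828
    C–I: 1 × 231 = 231
    Σ(formed) = 3731 kJ
  ΔH_A = 3643 − 3731 = −88 kJ
Reaction B:
  Bonds broken (reactants):
    H–H: 3 × 430 = 1290
    N≡N: 1 × 925 = 925
    Σ(broken) = 2215 kJ
  Bonds formed (products):
    N–H: 6 × 403 = 2418
    Σ(formed) = 2418 kJ
  ΔH_B = 2215 − 2418 = −203 kJ
ΔH_A − ΔH_B = +115 kJ, so reaction B has the more negative ΔH; |ΔH_A − ΔH_B| = 115 kJ.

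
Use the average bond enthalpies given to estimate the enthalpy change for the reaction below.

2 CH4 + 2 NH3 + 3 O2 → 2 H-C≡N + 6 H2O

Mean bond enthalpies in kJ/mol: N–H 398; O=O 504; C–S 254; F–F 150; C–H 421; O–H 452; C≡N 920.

Bonds broken (reactants):
  C–H: 8 × 421 = 3368
  N–H: 6 × 398 = 2388
  O=O: 3 × 504 = 1512
  Σ(broken) = 7268 kJ
Bonds formed (products):
  C≡N: 2 × 920 = 1840
  C–H: 2 × 421 = 842
  O–H: 12 × 452 = 5424
  Σ(formed) = 8106 kJ
ΔH = Σ(broken) − Σ(formed) = 7268 − 8106 = −838 kJ

ΔH ≈ −838 kJ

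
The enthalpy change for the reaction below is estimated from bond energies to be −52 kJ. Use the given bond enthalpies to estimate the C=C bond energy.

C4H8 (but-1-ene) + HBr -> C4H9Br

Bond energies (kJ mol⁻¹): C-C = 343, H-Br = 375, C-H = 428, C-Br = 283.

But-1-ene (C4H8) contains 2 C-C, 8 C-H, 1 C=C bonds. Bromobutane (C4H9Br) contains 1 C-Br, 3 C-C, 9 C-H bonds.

D(C=C) ≈ 627 kJ/mol

Let D be the C=C bond energy.
Σ(broken) = 2×343 + 8×428 + 1×D + 1×375 = 4485 + D
Σ(formed) = 1×283 + 3×343 + 9×428 = 5164
ΔH = Σ(broken) − Σ(formed) = (4485 + D) − (5164) = −679 + D
Setting this equal to −52 kJ gives D = 627 kJ/mol.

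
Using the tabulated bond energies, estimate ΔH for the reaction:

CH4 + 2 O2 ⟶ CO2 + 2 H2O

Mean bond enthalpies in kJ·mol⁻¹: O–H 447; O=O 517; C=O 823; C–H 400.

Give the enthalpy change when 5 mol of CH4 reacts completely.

Bonds broken (reactants):
  C–H: 4 × 400 = 1600
  O=O: 2 × 517 = 1034
  Σ(broken) = 2634 kJ
Bonds formed (products):
  C=O: 2 × 823 = 1646
  O–H: 4 × 447 = 1788
  Σ(formed) = 3434 kJ
ΔH = Σ(broken) − Σ(formed) = 2634 − 3434 = −800 kJ
For 5× the reaction as written: 5 × (−800) = −4000 kJ

ΔH = −4000 kJ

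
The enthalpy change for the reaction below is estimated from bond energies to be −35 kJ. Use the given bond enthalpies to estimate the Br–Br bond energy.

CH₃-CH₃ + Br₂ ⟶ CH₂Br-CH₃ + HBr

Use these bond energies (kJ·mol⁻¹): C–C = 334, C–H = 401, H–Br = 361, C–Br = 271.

D(Br–Br) ≈ 196 kJ/mol

Let D be the Br–Br bond energy.
Σ(broken) = 1×D + 1×334 + 6×401 = 2740 + D
Σ(formed) = 1×271 + 1×334 + 5×401 + 1×361 = 2971
ΔH = Σ(broken) − Σ(formed) = (2740 + D) − (2971) = −231 + D
Setting this equal to −35 kJ gives D = 196 kJ/mol.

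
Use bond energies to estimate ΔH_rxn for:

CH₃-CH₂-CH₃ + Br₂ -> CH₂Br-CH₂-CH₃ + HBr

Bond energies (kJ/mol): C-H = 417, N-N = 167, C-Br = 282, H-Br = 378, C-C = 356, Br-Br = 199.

Bonds broken (reactants):
  Br-Br: 1 × 199 = 199
  C-C: 2 × 356 = 712
  C-H: 8 × 417 = 3336
  Σ(broken) = 4247 kJ
Bonds formed (products):
  C-Br: 1 × 282 = 282
  C-C: 2 × 356 = 712
  C-H: 7 × 417 = 2919
  H-Br: 1 × 378 = 378
  Σ(formed) = 4291 kJ
ΔH = Σ(broken) − Σ(formed) = 4247 − 4291 = −44 kJ

ΔH ≈ −44 kJ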